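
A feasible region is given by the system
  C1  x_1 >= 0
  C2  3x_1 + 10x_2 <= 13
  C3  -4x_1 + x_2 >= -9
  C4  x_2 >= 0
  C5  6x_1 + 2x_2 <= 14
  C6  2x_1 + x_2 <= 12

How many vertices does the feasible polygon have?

Pairwise boundary intersections that survive every other constraint:
  (0, 13/10)
  (0, 0)
  (19/9, 2/3)
  (9/4, 0)
  (16/7, 1/7)

5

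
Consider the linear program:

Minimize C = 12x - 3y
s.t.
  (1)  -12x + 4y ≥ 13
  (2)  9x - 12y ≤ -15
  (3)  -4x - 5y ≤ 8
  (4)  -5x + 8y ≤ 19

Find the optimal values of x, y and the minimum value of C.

Extreme points and C = 12x - 3y:
  (-8/9, 7/12) → C = -149/12
  (-7/19, 163/76) → C = -825/76
  (-57/31, -4/31) → C = -672/31
  (-53/19, 12/19) → C = -672/19

x = -53/19, y = 12/19, minimum C = -672/19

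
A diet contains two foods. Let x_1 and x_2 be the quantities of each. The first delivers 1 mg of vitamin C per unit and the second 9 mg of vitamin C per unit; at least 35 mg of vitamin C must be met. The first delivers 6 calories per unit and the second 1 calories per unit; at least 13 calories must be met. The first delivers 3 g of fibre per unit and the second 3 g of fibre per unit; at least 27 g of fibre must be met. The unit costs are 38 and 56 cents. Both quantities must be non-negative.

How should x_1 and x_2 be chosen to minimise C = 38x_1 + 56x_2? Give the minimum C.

x_1 = 23/4, x_2 = 13/4, minimum C = 801/2

Corner points and C = 38x_1 + 56x_2:
  (0, 13) → C = 728
  (35, 0) → C = 1330
  (23/4, 13/4) → C = 801/2
  (4/5, 41/5) → C = 2448/5
The feasible region is unbounded (it extends along (0, 1), (1, 0)), but C strictly increases along every unbounded feasible direction, so there is no improving ray and the minimum is attained at a vertex.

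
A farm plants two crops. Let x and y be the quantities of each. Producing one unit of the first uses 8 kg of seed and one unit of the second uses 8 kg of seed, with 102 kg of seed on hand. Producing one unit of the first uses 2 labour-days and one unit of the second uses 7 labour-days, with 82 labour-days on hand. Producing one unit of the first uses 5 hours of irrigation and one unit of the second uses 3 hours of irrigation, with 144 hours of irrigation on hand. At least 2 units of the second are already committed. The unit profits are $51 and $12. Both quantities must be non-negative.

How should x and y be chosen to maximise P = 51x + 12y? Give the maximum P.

Corner points and P = 51x + 12y:
  (0, 82/7) → P = 984/7
  (0, 2) → P = 24
  (29/20, 113/10) → P = 4191/20
  (43/4, 2) → P = 2289/4

The binding constraints are 8x + 8y = 102 and y = 2.
Solving simultaneously gives x = 43/4, y = 2.

x = 43/4, y = 2, maximum P = 2289/4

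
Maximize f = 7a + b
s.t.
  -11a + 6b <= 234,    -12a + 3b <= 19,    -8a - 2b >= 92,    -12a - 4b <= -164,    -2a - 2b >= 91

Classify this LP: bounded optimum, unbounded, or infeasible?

infeasible

The boundaries -12a + 3b = 19 and -2a - 2b = 91 meet at (-311/30, -527/15), but that point violates -12a - 4b ≤ -164. Every candidate vertex is excluded by some other constraint, so the feasible region is empty.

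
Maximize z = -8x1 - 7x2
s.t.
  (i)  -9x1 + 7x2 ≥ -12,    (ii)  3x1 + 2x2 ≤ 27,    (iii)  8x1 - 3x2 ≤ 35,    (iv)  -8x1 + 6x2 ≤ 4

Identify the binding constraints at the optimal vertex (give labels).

(i) and (iv)

Extreme points and z = -8x1 - 7x2:
  (71/13, 69/13) → z = -1051/13
  (-50, -66) → z = 862
  (77/17, 114/17) → z = -1414/17

The maximum is at (-50, -66). Substituting into each constraint, equality holds for (i) and (iv); the remaining constraints have slack.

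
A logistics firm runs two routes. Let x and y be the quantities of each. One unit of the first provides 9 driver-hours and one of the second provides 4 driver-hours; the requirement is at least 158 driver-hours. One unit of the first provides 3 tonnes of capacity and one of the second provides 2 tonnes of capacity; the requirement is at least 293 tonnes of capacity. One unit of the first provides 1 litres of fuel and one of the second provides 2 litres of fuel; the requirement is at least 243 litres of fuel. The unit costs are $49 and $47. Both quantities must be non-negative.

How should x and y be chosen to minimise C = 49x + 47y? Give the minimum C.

x = 25, y = 109, minimum C = 6348

Vertices and C = 49x + 47y:
  (0, 293/2) → C = 13771/2
  (243, 0) → C = 11907
  (25, 109) → C = 6348
The feasible region is unbounded (it extends along (0, 1), (1, 0)), but C strictly increases along every unbounded feasible direction, so there is no improving ray and the minimum is attained at a vertex.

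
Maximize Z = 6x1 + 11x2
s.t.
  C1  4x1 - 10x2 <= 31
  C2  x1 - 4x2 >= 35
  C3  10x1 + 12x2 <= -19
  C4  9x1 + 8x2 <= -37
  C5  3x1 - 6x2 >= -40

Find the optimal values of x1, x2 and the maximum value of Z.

The binding constraints are 4x1 - 10x2 = 31 and x1 - 4x2 = 35.
Solving simultaneously gives x1 = -113/3, x2 = -109/6.

x1 = -113/3, x2 = -109/6, maximum Z = -2555/6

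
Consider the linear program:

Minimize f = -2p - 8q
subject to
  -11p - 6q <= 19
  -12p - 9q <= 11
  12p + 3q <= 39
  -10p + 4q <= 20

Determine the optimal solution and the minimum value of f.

p = 16/13, q = 105/13, minimum f = -872/13

At the optimal vertex, 12p + 3q = 39 and -10p + 4q = 20.
Solving simultaneously gives p = 16/13, q = 105/13.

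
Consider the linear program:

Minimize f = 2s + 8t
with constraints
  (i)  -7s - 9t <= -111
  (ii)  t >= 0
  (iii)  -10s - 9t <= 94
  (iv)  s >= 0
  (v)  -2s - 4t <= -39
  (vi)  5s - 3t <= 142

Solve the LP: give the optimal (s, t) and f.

s = 39/2, t = 0, minimum f = 39

Vertices and f = 2s + 8t:
  (0, 37/3) → f = 296/3
  (93/10, 51/10) → f = 297/5
  (39/2, 0) → f = 39
  (142/5, 0) → f = 284/5
The feasible region is unbounded (it extends along (0, 1), (3, 5)), but f strictly increases along every unbounded feasible direction, so there is no improving ray and the minimum is attained at a vertex.

The binding constraints are t = 0 and -2s - 4t = -39.
Solving simultaneously gives s = 39/2, t = 0.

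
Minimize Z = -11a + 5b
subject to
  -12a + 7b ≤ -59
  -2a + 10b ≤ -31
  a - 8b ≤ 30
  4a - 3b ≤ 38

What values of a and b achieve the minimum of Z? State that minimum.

Corner points and Z = -11a + 5b:
  (373/106, -127/53) → Z = -5373/106
  (262/89, -301/89) → Z = -4387/89
  (287/34, -24/17) → Z = -3397/34
  (214/29, -82/29) → Z = -2764/29

a = 287/34, b = -24/17, minimum Z = -3397/34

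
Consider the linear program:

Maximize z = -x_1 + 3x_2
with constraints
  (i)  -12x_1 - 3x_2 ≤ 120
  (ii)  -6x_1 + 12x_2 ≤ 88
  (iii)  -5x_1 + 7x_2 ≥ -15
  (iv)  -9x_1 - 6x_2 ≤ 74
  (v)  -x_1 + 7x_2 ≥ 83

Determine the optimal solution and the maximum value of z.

x_1 = 398/9, x_2 = 265/9, maximum z = 397/9

Extreme points and z = -x_1 + 3x_2:
  (398/9, 265/9) → z = 397/9
  (38/3, 41/3) → z = 85/3
  (49/2, 215/14) → z = 151/7

The binding constraints are -6x_1 + 12x_2 = 88 and -5x_1 + 7x_2 = -15.
Solving simultaneously gives x_1 = 398/9, x_2 = 265/9.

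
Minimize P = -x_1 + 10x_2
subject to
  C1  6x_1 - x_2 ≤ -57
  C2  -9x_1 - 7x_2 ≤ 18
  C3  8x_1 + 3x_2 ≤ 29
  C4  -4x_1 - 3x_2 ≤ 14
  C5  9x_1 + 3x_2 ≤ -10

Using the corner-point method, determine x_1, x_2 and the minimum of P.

Corner points and P = -x_1 + 10x_2:
  (-139/17, 135/17) → P = 1489/17
  (-181/27, 151/9) → P = 4711/27
  (-44, 54) → P = 584
  (-39, 341/3) → P = 3527/3
The feasible region is unbounded (it extends along (-3, 8), (-3, 4)), but P strictly increases along every unbounded feasible direction, so there is no improving ray and the minimum is attained at a vertex.

x_1 = -139/17, x_2 = 135/17, minimum P = 1489/17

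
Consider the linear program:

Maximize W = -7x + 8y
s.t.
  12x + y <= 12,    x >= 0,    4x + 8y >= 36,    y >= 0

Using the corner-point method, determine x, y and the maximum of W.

x = 0, y = 12, maximum W = 96

Vertices and W = -7x + 8y:
  (0, 12) → W = 96
  (15/23, 96/23) → W = 663/23
  (0, 9/2) → W = 36

The binding constraints are 12x + y = 12 and x = 0.
Solving simultaneously gives x = 0, y = 12.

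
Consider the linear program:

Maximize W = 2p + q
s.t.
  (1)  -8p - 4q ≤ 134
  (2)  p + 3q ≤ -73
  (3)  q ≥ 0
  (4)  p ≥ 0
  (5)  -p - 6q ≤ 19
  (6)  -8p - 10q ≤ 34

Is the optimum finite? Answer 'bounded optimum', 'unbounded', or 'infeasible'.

The boundaries q = 0 and p = 0 meet at (0, 0), but that point violates p + 3q ≤ -73. Every candidate vertex is excluded by some other constraint, so the feasible region is empty.

infeasible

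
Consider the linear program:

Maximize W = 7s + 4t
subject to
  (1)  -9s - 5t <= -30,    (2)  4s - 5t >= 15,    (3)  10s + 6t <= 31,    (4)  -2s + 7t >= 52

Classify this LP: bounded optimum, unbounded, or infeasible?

infeasible

The boundaries -9s - 5t = -30 and 10s + 6t = 31 meet at (25/4, -21/4), but that point violates -2s + 7t ≥ 52. Every candidate vertex is excluded by some other constraint, so the feasible region is empty.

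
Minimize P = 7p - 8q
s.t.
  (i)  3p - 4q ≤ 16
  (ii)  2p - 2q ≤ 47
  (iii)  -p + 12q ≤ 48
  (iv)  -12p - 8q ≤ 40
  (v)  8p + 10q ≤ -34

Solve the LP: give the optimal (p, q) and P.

At the optimal vertex, -12p - 8q = 40 and 8p + 10q = -34.
Solving simultaneously gives p = -16/7, q = -11/7.

p = -16/7, q = -11/7, minimum P = -24/7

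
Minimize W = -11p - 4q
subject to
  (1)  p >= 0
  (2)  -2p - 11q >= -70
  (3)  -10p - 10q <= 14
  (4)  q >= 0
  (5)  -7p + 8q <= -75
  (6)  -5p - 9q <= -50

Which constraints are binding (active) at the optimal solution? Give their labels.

Vertices and W = -11p - 4q:
  (35, 0) → W = -385
  (1385/93, 340/93) → W = -16595/93
  (75/7, 0) → W = -825/7

The minimum is at (35, 0). Substituting into each constraint, equality holds for (2) and (4); the remaining constraints have slack.

(2) and (4)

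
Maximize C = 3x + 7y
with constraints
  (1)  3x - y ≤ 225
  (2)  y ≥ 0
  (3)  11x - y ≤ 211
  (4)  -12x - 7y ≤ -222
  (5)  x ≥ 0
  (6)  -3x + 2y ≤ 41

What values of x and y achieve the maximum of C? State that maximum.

Extreme points and C = 3x + 7y:
  (211/11, 0) → C = 633/11
  (37/2, 0) → C = 111/2
  (463/19, 1084/19) → C = 8977/19
  (157/45, 386/15) → C = 953/5

The optimum lies where 11x - y = 211 and -3x + 2y = 41.
Solving simultaneously gives x = 463/19, y = 1084/19.

x = 463/19, y = 1084/19, maximum C = 8977/19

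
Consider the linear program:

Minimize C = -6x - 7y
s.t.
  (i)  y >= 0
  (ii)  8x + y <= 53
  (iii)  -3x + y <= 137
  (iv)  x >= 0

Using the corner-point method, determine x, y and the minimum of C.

x = 0, y = 53, minimum C = -371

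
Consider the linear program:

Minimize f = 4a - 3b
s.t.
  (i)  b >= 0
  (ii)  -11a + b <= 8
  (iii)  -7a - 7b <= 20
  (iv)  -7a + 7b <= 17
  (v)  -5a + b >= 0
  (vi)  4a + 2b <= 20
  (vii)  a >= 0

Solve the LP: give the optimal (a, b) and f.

a = 0, b = 17/7, minimum f = -51/7

Vertices and f = 4a - 3b:
  (0, 0) → f = 0
  (17/28, 85/28) → f = -187/28
  (0, 17/7) → f = -51/7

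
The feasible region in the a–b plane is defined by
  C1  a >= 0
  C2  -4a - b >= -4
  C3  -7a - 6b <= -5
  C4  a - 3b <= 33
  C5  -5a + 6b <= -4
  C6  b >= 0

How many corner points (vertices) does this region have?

3

Of the 15 pairwise boundary intersections, those satisfying every inequality are:
  (28/29, 4/29)
  (1, 0)
  (4/5, 0)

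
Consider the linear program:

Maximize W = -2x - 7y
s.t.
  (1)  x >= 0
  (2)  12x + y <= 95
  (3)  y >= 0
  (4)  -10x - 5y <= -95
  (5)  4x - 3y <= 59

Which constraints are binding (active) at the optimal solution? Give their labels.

Vertices and W = -2x - 7y:
  (0, 95) → W = -665
  (0, 19) → W = -133
  (38/5, 19/5) → W = -209/5

The maximum is at (38/5, 19/5). Substituting into each constraint, equality holds for (2) and (4); the remaining constraints have slack.

(2) and (4)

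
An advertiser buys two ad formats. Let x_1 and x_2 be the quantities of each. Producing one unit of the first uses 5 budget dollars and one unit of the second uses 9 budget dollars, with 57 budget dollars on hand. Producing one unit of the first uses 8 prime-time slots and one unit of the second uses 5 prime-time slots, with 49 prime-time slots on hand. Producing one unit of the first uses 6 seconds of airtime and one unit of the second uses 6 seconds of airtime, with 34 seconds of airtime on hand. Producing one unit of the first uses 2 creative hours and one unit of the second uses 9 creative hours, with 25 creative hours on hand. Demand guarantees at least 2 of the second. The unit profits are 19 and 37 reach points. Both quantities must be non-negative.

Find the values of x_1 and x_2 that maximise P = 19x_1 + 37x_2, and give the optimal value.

Feasible corners and P = 19x_1 + 37x_2:
  (0, 25/9) → P = 925/9
  (0, 2) → P = 74
  (7/2, 2) → P = 281/2

x_1 = 7/2, x_2 = 2, maximum P = 281/2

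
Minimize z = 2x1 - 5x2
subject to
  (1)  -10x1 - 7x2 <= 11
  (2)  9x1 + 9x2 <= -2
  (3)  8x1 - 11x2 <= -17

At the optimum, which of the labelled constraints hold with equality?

(1) and (2)

Feasible corners and z = 2x1 - 5x2:
  (-85/27, 79/27) → z = -565/27
  (-120/83, 41/83) → z = -445/83
  (-175/171, 137/171) → z = -115/19

The minimum is at (-85/27, 79/27). Substituting into each constraint, equality holds for (1) and (2); the remaining constraints have slack.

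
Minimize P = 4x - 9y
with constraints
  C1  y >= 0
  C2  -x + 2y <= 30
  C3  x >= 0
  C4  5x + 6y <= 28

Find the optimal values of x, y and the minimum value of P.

Corner points and P = 4x - 9y:
  (0, 0) → P = 0
  (28/5, 0) → P = 112/5
  (0, 14/3) → P = -42

x = 0, y = 14/3, minimum P = -42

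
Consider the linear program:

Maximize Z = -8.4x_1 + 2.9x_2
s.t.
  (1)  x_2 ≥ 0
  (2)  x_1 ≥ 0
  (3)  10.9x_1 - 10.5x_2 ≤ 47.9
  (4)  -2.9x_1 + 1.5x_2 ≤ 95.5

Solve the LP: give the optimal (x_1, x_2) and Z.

Vertices and Z = -8.4x_1 + 2.9x_2:
  (0, 0) → Z = 0
  (479/109, 0) → Z = -20118/545
  (0, 191/3) → Z = 5539/30
The feasible region is unbounded (it extends along (105, 109), (15, 29)), but Z strictly decreases along every unbounded feasible direction, so there is no improving ray and the maximum is attained at a vertex.

x_1 = 0, x_2 = 191/3, maximum Z = 5539/30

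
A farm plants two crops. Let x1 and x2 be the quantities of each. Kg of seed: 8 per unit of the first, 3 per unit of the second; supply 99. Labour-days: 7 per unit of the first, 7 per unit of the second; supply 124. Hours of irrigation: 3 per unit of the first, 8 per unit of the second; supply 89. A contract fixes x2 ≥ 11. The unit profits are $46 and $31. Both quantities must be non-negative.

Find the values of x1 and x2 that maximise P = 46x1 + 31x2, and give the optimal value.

x1 = 1/3, x2 = 11, maximum P = 1069/3

Extreme points and P = 46x1 + 31x2:
  (0, 89/8) → P = 2759/8
  (0, 11) → P = 341
  (1/3, 11) → P = 1069/3

The optimum lies where 3x1 + 8x2 = 89 and x2 = 11.
Solving simultaneously gives x1 = 1/3, x2 = 11.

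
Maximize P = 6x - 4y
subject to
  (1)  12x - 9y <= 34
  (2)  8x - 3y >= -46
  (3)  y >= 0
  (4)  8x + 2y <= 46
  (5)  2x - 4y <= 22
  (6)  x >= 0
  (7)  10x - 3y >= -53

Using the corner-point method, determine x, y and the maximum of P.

x = 241/48, y = 35/12, maximum P = 443/24

Feasible corners and P = 6x - 4y:
  (17/6, 0) → P = 17
  (241/48, 35/12) → P = 443/24
  (23/20, 92/5) → P = -667/10
  (0, 46/3) → P = -184/3
  (0, 0) → P = 0

At the optimal vertex, 12x - 9y = 34 and 8x + 2y = 46.
Solving simultaneously gives x = 241/48, y = 35/12.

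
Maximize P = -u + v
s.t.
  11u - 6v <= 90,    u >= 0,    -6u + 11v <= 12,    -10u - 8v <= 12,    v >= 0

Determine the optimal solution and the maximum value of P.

u = 0, v = 12/11, maximum P = 12/11

Feasible corners and P = -u + v:
  (1062/85, 672/85) → P = -78/17
  (90/11, 0) → P = -90/11
  (0, 12/11) → P = 12/11
  (0, 0) → P = 0

The binding constraints are u = 0 and -6u + 11v = 12.
Solving simultaneously gives u = 0, v = 12/11.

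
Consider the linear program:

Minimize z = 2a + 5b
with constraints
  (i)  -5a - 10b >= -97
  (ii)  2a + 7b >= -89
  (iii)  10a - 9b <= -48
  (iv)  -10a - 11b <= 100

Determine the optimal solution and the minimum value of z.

Corner points and z = 2a + 5b:
  (393/145, 242/29) → z = 6836/145
  (-689/15, 98/3) → z = 1072/15
  (-357/50, -13/5) → z = -682/25

At the optimal vertex, 10a - 9b = -48 and -10a - 11b = 100.
Solving simultaneously gives a = -357/50, b = -13/5.

a = -357/50, b = -13/5, minimum z = -682/25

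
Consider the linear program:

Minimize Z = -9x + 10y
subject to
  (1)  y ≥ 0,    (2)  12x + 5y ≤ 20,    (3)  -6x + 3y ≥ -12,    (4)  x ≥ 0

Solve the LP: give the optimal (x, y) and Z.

Vertices and Z = -9x + 10y:
  (5/3, 0) → Z = -15
  (0, 0) → Z = 0
  (0, 4) → Z = 40

x = 5/3, y = 0, minimum Z = -15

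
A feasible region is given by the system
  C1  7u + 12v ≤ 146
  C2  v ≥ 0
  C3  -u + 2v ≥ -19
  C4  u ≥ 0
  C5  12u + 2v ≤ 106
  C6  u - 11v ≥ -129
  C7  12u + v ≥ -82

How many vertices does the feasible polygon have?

The feasible vertices (each the meet of two boundaries and inside every other half-plane) are:
  (98/13, 101/13)
  (58/89, 1049/89)
  (0, 0)
  (53/6, 0)
  (0, 129/11)

5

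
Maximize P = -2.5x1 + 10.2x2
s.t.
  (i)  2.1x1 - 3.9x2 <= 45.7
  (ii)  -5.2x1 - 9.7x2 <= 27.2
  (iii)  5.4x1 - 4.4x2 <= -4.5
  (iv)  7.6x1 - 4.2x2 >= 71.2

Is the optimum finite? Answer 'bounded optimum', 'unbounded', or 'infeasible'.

From the feasible point (16609/538, 10467/269), moving in the direction (4.4, 5.4) keeps every constraint satisfied while P increases without bound.

unbounded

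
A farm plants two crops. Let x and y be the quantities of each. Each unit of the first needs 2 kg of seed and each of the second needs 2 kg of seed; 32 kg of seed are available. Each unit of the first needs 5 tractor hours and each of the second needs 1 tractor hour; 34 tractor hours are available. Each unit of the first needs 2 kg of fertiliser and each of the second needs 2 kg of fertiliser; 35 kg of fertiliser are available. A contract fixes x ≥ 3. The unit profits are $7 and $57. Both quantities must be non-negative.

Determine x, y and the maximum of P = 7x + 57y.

Feasible corners and P = 7x + 57y:
  (34/5, 0) → P = 238/5
  (3, 0) → P = 21
  (9/2, 23/2) → P = 687
  (3, 13) → P = 762

The optimum lies where 2x + 2y = 32 and x = 3.
Solving simultaneously gives x = 3, y = 13.

x = 3, y = 13, maximum P = 762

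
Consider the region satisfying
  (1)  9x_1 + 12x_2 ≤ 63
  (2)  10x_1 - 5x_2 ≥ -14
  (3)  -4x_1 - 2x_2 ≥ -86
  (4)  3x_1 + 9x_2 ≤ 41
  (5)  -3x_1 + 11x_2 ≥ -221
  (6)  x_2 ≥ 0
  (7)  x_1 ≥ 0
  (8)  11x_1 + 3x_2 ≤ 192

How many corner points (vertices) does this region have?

The feasible vertices (each the meet of two boundaries and inside every other half-plane) are:
  (5/3, 4)
  (7, 0)
  (79/105, 452/105)
  (0, 14/5)
  (0, 0)

5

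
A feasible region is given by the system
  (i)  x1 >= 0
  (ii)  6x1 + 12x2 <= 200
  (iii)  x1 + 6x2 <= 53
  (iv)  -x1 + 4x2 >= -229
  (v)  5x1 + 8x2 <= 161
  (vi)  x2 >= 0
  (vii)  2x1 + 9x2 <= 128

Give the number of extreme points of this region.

Of the 21 pairwise boundary intersections, those satisfying every inequality are:
  (0, 53/6)
  (0, 0)
  (47/2, 59/12)
  (83/3, 17/6)
  (161/5, 0)

5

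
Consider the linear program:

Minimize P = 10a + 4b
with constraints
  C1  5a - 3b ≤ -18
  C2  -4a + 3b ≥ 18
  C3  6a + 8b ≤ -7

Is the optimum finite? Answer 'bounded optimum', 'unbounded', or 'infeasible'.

From the feasible point (-33/10, 8/5), moving in the direction (-8, 6) keeps every constraint satisfied while P decreases without bound.

unbounded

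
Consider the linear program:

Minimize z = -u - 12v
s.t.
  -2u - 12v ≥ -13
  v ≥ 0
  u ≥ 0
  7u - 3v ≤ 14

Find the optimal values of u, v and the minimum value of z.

Extreme points and z = -u - 12v:
  (0, 13/12) → z = -13
  (23/10, 7/10) → z = -107/10
  (0, 0) → z = 0
  (2, 0) → z = -2

u = 0, v = 13/12, minimum z = -13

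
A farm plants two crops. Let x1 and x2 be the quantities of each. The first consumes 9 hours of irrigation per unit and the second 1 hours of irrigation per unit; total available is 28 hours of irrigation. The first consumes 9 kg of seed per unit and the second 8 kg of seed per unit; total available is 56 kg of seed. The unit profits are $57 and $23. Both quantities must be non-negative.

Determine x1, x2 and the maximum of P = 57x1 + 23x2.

Corner points and P = 57x1 + 23x2:
  (0, 0) → P = 0
  (0, 7) → P = 161
  (28/9, 0) → P = 532/3
  (8/3, 4) → P = 244

x1 = 8/3, x2 = 4, maximum P = 244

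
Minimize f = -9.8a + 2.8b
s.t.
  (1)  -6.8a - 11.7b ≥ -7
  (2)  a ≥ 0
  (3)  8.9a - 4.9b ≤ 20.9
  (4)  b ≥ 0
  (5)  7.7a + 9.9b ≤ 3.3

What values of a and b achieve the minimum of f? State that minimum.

Vertices and f = -9.8a + 2.8b:
  (0, 0) → f = 0
  (0, 1/3) → f = 14/15
  (3/7, 0) → f = -21/5

a = 3/7, b = 0, minimum f = -21/5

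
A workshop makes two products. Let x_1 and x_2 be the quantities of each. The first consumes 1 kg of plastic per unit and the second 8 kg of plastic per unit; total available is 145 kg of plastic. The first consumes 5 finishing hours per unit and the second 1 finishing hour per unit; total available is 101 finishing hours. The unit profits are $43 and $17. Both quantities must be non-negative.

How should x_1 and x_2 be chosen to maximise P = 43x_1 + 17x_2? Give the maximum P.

x_1 = 17, x_2 = 16, maximum P = 1003

Vertices and P = 43x_1 + 17x_2:
  (0, 0) → P = 0
  (0, 145/8) → P = 2465/8
  (101/5, 0) → P = 4343/5
  (17, 16) → P = 1003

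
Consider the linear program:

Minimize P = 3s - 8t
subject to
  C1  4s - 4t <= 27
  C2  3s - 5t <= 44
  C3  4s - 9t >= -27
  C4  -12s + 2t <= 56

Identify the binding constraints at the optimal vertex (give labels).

C1 and C3

Corner points and P = 3s - 8t:
  (-41/8, -95/8) → P = 637/8
  (351/20, 54/5) → P = -135/4
  (-184/27, -116/9) → P = 248/3
  (-9/2, 1) → P = -43/2

The minimum is at (351/20, 54/5). Substituting into each constraint, equality holds for C1 and C3; the remaining constraints have slack.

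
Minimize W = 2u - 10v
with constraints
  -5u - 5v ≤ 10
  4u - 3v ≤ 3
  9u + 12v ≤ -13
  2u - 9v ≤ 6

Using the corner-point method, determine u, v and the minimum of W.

u = -11/3, v = 5/3, minimum W = -24

Extreme points and W = 2u - 10v:
  (-11/3, 5/3) → W = -24
  (-12/11, -10/11) → W = 76/11
  (-3/7, -16/21) → W = 142/21

At the optimal vertex, -5u - 5v = 10 and 9u + 12v = -13.
Solving simultaneously gives u = -11/3, v = 5/3.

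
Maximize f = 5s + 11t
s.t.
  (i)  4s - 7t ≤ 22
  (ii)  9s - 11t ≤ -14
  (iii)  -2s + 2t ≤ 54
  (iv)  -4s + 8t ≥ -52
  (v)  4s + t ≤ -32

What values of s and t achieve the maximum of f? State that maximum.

s = -59/5, t = 76/5, maximum f = 541/5

Feasible corners and f = 5s + 11t:
  (-340/19, -254/19) → f = -4494/19
  (-47, -30) → f = -565
  (-366/53, -232/53) → f = -4382/53
  (-67, -40) → f = -775
  (-59/5, 76/5) → f = 541/5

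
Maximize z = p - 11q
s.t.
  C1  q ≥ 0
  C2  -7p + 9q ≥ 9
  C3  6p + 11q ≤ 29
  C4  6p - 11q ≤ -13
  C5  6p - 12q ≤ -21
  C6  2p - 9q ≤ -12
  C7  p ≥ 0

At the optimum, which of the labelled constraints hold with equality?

C5 and C7

Feasible corners and z = p - 11q:
  (39/46, 50/23) → z = -1061/46
  (0, 29/11) → z = -29
  (0, 7/4) → z = -77/4

The maximum is at (0, 7/4). Substituting into each constraint, equality holds for C5 and C7; the remaining constraints have slack.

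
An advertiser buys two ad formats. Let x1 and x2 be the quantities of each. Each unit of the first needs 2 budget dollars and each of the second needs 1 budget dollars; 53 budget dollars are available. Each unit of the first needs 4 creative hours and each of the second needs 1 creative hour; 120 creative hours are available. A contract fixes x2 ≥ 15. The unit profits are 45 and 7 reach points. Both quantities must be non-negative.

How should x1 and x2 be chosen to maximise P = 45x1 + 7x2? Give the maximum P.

x1 = 19, x2 = 15, maximum P = 960

Vertices and P = 45x1 + 7x2:
  (0, 53) → P = 371
  (0, 15) → P = 105
  (19, 15) → P = 960

The binding constraints are 2x1 + x2 = 53 and x2 = 15.
Solving simultaneously gives x1 = 19, x2 = 15.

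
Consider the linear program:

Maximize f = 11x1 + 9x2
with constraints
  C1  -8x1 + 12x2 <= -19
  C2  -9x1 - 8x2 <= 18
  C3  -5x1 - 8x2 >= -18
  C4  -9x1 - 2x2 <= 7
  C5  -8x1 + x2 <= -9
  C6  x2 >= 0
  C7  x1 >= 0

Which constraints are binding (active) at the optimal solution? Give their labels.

Extreme points and f = 11x1 + 9x2:
  (92/31, 49/124) → f = 4489/124
  (19/8, 0) → f = 209/8
  (18/5, 0) → f = 198/5

The maximum is at (18/5, 0). Substituting into each constraint, equality holds for C3 and C6; the remaining constraints have slack.

C3 and C6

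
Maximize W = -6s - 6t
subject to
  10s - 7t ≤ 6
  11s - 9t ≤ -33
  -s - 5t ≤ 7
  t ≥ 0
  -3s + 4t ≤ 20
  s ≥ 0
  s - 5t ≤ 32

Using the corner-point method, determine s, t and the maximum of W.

s = 0, t = 11/3, maximum W = -22

Extreme points and W = -6s - 6t:
  (48/17, 121/17) → W = -1014/17
  (0, 11/3) → W = -22
  (0, 5) → W = -30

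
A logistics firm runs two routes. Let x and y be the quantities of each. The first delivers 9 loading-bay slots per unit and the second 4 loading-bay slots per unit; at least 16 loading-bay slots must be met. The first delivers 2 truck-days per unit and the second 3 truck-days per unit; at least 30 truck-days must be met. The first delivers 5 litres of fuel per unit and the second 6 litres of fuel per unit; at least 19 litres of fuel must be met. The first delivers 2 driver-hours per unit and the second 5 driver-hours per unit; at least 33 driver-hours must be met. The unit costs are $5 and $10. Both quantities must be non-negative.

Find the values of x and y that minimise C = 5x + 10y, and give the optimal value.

x = 51/4, y = 3/2, minimum C = 315/4

Corner points and C = 5x + 10y:
  (0, 10) → C = 100
  (33/2, 0) → C = 165/2
  (51/4, 3/2) → C = 315/4
The feasible region is unbounded (it extends along (0, 1), (1, 0)), but C strictly increases along every unbounded feasible direction, so there is no improving ray and the minimum is attained at a vertex.

The optimum lies where 2x + 3y = 30 and 2x + 5y = 33.
Solving simultaneously gives x = 51/4, y = 3/2.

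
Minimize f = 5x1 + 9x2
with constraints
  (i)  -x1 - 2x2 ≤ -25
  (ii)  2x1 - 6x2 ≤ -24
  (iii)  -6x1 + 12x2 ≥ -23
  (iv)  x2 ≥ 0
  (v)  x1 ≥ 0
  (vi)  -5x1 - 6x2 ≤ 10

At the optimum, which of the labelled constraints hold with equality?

Extreme points and f = 5x1 + 9x2:
  (51/5, 37/5) → f = 588/5
  (0, 25/2) → f = 225/2
  (71/2, 95/6) → f = 320
The feasible region is unbounded (it extends along (0, 1), (2, 1)), but f strictly increases along every unbounded feasible direction, so there is no improving ray and the minimum is attained at a vertex.

The minimum is at (0, 25/2). Substituting into each constraint, equality holds for (i) and (v); the remaining constraints have slack.

(i) and (v)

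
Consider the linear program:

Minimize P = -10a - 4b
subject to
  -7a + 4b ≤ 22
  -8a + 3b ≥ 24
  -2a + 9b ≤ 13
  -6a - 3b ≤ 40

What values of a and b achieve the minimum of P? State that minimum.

a = -30/11, b = 8/11, minimum P = 268/11

The binding constraints are -7a + 4b = 22 and -8a + 3b = 24.
Solving simultaneously gives a = -30/11, b = 8/11.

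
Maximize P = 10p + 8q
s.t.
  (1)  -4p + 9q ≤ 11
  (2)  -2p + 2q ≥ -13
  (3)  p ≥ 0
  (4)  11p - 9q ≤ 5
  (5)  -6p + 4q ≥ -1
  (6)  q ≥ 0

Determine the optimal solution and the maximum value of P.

p = 53/38, q = 35/19, maximum P = 545/19

Extreme points and P = 10p + 8q:
  (0, 11/9) → P = 88/9
  (53/38, 35/19) → P = 545/19
  (0, 0) → P = 0
  (1/6, 0) → P = 5/3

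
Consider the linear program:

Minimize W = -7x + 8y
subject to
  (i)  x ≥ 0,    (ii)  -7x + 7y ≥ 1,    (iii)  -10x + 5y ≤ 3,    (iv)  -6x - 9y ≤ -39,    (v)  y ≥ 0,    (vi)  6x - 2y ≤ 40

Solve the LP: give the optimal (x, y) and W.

x = 88/35, y = 93/35, minimum W = 128/35

Feasible corners and W = -7x + 8y:
  (88/35, 93/35) → W = 128/35
  (141/14, 143/14) → W = 157/14
  (7/5, 17/5) → W = 87/5
  (103/5, 209/5) → W = 951/5

The binding constraints are -7x + 7y = 1 and -6x - 9y = -39.
Solving simultaneously gives x = 88/35, y = 93/35.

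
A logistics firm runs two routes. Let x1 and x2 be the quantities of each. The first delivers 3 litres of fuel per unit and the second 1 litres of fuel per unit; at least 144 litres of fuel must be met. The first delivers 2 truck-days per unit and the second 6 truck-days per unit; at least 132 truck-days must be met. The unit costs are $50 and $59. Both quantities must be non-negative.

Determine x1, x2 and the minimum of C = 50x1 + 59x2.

x1 = 183/4, x2 = 27/4, minimum C = 10743/4

Vertices and C = 50x1 + 59x2:
  (0, 144) → C = 8496
  (66, 0) → C = 3300
  (183/4, 27/4) → C = 10743/4
The feasible region is unbounded (it extends along (0, 1), (1, 0)), but C strictly increases along every unbounded feasible direction, so there is no improving ray and the minimum is attained at a vertex.

The binding constraints are 3x1 + x2 = 144 and 2x1 + 6x2 = 132.
Solving simultaneously gives x1 = 183/4, x2 = 27/4.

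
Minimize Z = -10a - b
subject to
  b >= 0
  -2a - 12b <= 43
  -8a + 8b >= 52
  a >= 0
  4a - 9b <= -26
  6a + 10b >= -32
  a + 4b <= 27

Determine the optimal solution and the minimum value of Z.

Corner points and Z = -10a - b:
  (0, 13/2) → Z = -13/2
  (1/5, 67/10) → Z = -87/10
  (0, 27/4) → Z = -27/4

a = 1/5, b = 67/10, minimum Z = -87/10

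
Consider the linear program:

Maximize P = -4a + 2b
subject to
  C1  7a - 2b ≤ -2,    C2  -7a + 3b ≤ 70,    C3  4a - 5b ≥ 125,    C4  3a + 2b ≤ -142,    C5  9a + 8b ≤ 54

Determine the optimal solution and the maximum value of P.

Corner points and P = -4a + 2b:
  (-72/5, -247/5) → P = -206/5
  (-725/23, -1155/23) → P = 590/23
  (-20, -41) → P = -2
The feasible region is unbounded (it extends along (-3, -7), (-2, -7)), but P strictly decreases along every unbounded feasible direction, so there is no improving ray and the maximum is attained at a vertex.

At the optimal vertex, -7a + 3b = 70 and 4a - 5b = 125.
Solving simultaneously gives a = -725/23, b = -1155/23.

a = -725/23, b = -1155/23, maximum P = 590/23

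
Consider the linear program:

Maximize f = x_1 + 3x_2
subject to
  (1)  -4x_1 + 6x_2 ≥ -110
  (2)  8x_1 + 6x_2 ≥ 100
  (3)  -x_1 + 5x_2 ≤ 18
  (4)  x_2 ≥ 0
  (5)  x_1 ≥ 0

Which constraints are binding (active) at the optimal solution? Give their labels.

(1) and (3)

Corner points and f = x_1 + 3x_2:
  (47, 13) → f = 86
  (55/2, 0) → f = 55/2
  (196/23, 122/23) → f = 562/23
  (25/2, 0) → f = 25/2

The maximum is at (47, 13). Substituting into each constraint, equality holds for (1) and (3); the remaining constraints have slack.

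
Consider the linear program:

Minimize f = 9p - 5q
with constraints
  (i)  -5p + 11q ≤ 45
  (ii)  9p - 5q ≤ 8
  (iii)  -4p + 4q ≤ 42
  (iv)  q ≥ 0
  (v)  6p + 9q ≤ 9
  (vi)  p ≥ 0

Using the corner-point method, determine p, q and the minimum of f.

p = 0, q = 1, minimum f = -5

Corner points and f = 9p - 5q:
  (8/9, 0) → f = 8
  (39/37, 11/37) → f = 8
  (0, 0) → f = 0
  (0, 1) → f = -5

At the optimal vertex, 6p + 9q = 9 and p = 0.
Solving simultaneously gives p = 0, q = 1.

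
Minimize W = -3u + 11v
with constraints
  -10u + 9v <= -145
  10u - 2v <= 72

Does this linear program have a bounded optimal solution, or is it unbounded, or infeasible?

unbounded

From the feasible point (179/35, -73/7), moving in the direction (-2, -10) keeps every constraint satisfied while W decreases without bound.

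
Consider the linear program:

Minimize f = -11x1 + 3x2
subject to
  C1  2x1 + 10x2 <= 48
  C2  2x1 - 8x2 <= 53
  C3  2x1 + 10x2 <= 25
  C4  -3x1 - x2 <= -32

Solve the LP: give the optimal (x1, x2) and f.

Corner points and f = -11x1 + 3x2:
  (365/18, -14/9) → f = -4099/18
  (309/26, -95/26) → f = -1842/13
  (295/28, 11/28) → f = -803/7

x1 = 365/18, x2 = -14/9, minimum f = -4099/18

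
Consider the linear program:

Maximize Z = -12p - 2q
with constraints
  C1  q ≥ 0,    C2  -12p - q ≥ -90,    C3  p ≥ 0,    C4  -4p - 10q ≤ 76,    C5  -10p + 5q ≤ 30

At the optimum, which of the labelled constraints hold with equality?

Extreme points and Z = -12p - 2q:
  (15/2, 0) → Z = -90
  (0, 0) → Z = 0
  (6, 18) → Z = -108
  (0, 6) → Z = -12

The maximum is at (0, 0). Substituting into each constraint, equality holds for C1 and C3; the remaining constraints have slack.

C1 and C3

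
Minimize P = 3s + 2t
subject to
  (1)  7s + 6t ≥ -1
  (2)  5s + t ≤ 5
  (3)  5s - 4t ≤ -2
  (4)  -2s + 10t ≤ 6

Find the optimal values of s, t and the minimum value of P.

Extreme points and P = 3s + 2t:
  (-8/29, 9/58) → P = -15/29
  (-23/41, 20/41) → P = -29/41
  (2/21, 13/21) → P = 32/21

s = -23/41, t = 20/41, minimum P = -29/41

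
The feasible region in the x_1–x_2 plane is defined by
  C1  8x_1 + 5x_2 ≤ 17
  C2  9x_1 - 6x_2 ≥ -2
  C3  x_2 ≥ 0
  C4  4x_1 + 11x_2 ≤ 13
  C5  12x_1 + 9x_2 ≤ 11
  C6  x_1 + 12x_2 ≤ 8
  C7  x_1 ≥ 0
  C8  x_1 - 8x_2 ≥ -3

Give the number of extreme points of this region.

Intersecting each pair of boundary lines and keeping only the points that satisfy every inequality leaves:
  (0, 1/3)
  (1/33, 25/66)
  (11/12, 0)
  (0, 0)
  (61/105, 47/105)

5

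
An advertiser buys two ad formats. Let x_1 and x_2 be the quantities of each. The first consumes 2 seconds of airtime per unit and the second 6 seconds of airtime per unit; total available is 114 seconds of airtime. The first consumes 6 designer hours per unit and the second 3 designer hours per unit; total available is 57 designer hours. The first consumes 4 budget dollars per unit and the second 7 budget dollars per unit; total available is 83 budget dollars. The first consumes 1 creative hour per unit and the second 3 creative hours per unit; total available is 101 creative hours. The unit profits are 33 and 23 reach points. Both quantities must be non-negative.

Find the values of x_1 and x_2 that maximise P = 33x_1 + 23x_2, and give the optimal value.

x_1 = 5, x_2 = 9, maximum P = 372

Extreme points and P = 33x_1 + 23x_2:
  (0, 0) → P = 0
  (0, 83/7) → P = 1909/7
  (19/2, 0) → P = 627/2
  (5, 9) → P = 372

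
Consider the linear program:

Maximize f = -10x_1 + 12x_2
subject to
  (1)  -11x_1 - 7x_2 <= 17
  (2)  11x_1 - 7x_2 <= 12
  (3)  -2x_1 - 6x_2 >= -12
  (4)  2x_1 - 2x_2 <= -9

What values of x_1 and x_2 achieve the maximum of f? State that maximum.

x_1 = -93/26, x_2 = 83/26, maximum f = 963/13

Extreme points and f = -10x_1 + 12x_2:
  (-93/26, 83/26) → f = 963/13
  (-97/36, 65/36) → f = 875/18
  (-15/8, 21/8) → f = 201/4

The optimum lies where -11x_1 - 7x_2 = 17 and -2x_1 - 6x_2 = -12.
Solving simultaneously gives x_1 = -93/26, x_2 = 83/26.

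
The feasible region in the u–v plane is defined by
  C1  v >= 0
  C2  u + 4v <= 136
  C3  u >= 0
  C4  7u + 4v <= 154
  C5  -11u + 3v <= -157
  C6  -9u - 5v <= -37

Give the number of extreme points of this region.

Pairwise boundary intersections that survive every other constraint:
  (22, 0)
  (157/11, 0)
  (218/13, 119/13)

3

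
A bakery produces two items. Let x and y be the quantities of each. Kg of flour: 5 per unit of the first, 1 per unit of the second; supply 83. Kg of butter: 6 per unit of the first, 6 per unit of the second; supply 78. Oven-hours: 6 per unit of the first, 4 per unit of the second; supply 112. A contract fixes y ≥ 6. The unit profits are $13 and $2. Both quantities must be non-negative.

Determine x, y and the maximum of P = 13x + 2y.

The binding constraints are 6x + 6y = 78 and y = 6.
Solving simultaneously gives x = 7, y = 6.

x = 7, y = 6, maximum P = 103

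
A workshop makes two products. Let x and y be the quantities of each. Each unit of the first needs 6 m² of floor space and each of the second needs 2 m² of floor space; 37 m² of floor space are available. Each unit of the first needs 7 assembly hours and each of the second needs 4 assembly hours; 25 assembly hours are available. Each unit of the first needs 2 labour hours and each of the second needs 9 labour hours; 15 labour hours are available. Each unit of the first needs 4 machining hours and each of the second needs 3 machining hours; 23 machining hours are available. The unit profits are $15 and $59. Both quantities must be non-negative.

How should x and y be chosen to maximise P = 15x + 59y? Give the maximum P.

Vertices and P = 15x + 59y:
  (0, 0) → P = 0
  (0, 5/3) → P = 295/3
  (25/7, 0) → P = 375/7
  (3, 1) → P = 104

At the optimal vertex, 7x + 4y = 25 and 2x + 9y = 15.
Solving simultaneously gives x = 3, y = 1.

x = 3, y = 1, maximum P = 104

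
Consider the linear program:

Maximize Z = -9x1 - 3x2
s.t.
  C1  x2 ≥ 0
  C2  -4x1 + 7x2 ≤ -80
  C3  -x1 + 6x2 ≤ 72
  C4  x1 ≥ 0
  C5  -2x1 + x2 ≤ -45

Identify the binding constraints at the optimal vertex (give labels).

Extreme points and Z = -9x1 - 3x2:
  (45/2, 0) → Z = -405/2
  (984/17, 368/17) → Z = -9960/17
  (47/2, 2) → Z = -435/2
The feasible region is unbounded (it extends along (6, 1), (1, 0)), but Z strictly decreases along every unbounded feasible direction, so there is no improving ray and the maximum is attained at a vertex.

The maximum is at (45/2, 0). Substituting into each constraint, equality holds for C1 and C5; the remaining constraints have slack.

C1 and C5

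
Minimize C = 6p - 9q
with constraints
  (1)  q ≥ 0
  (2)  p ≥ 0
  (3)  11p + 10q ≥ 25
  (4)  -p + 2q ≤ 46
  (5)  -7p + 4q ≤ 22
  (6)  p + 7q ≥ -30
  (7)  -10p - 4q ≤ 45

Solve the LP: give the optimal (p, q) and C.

p = 14, q = 30, minimum C = -186

Feasible corners and C = 6p - 9q:
  (25/11, 0) → C = 150/11
  (0, 5/2) → C = -45/2
  (0, 11/2) → C = -99/2
  (14, 30) → C = -186
The feasible region is unbounded (it extends along (2, 1), (1, 0)), but C strictly increases along every unbounded feasible direction, so there is no improving ray and the minimum is attained at a vertex.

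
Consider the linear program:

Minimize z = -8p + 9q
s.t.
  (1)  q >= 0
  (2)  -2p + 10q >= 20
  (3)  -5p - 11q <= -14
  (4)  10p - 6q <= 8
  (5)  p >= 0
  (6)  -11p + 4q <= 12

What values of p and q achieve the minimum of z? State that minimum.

Feasible corners and z = -8p + 9q:
  (25/11, 27/11) → z = 43/11
  (0, 2) → z = 18
  (0, 3) → z = 27
The feasible region is unbounded (it extends along (3, 5), (4, 11)), but z strictly increases along every unbounded feasible direction, so there is no improving ray and the minimum is attained at a vertex.

p = 25/11, q = 27/11, minimum z = 43/11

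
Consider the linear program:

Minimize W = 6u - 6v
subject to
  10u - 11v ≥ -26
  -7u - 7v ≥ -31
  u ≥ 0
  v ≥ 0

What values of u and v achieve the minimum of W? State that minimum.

u = 0, v = 26/11, minimum W = -156/11

Feasible corners and W = 6u - 6v:
  (53/49, 164/49) → W = -666/49
  (0, 26/11) → W = -156/11
  (31/7, 0) → W = 186/7
  (0, 0) → W = 0

The binding constraints are 10u - 11v = -26 and u = 0.
Solving simultaneously gives u = 0, v = 26/11.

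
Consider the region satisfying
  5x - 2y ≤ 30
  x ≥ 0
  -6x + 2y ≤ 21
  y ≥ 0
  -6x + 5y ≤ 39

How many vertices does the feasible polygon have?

4

The feasible vertices (each the meet of two boundaries and inside every other half-plane) are:
  (6, 0)
  (228/13, 375/13)
  (0, 0)
  (0, 39/5)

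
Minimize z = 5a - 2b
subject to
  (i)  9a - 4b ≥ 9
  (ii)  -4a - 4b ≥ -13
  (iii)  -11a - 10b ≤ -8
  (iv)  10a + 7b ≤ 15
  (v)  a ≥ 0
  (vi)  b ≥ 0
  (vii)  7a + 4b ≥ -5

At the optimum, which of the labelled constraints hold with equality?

Feasible corners and z = 5a - 2b:
  (123/103, 45/103) → z = 525/103
  (1, 0) → z = 5
  (3/2, 0) → z = 15/2

The minimum is at (1, 0). Substituting into each constraint, equality holds for (i) and (vi); the remaining constraints have slack.

(i) and (vi)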